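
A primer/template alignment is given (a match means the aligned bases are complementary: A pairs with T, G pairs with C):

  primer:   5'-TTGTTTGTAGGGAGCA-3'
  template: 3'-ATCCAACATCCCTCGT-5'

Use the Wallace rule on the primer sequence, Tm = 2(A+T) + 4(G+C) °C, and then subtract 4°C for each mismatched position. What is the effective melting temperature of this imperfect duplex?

Primer base counts: A=3, T=6, G=6, C=1 → A+T=9, G+C=7
Perfect-match Tm = 2(9) + 4(7) = 18 + 28 = 46°C
Mismatches (positions where the bases are not complementary): 2 (at positions 2, 4)
Effective Tm = 46 − 2×4 = 46 − 8 = 38°C

38°C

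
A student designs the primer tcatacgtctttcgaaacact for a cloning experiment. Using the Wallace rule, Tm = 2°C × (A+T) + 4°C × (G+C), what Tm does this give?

58°C

T=7, G=2, C=6, A=6
A+T = 13, G+C = 8
Tm = 4·8 + 2·13 = 32 + 26 = 58°C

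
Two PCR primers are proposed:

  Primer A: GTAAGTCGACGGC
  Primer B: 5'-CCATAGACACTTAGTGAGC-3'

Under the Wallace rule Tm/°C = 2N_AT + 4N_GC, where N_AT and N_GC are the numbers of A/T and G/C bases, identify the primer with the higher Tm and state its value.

Primer B, 56°C

Primer A: A+T=5, G+C=8 → Tm = 2(5)+4(8) = 42°C
Primer B: A+T=10, G+C=9 → Tm = 2(10)+4(9) = 56°C
42°C vs 56°C → primer B is higher.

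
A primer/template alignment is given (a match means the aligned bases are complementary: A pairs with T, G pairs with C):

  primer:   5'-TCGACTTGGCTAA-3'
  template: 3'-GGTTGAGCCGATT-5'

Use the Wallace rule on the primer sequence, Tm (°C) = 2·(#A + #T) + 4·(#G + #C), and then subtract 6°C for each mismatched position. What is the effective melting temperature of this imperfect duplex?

20°C

Primer base counts: A=3, T=4, G=3, C=3 → A+T=7, G+C=6
Perfect-match Tm = 2(7) + 4(6) = 14 + 24 = 38°C
Mismatches (positions where the bases are not complementary): 3 (at positions 1, 3, 7)
Effective Tm = 38 − 3×6 = 38 − 18 = 20°C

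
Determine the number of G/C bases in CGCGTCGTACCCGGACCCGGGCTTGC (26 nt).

Scanning the sequence gives G=9, T=4, A=2, C=11.
Total G or C: 9 + 11 = 20

20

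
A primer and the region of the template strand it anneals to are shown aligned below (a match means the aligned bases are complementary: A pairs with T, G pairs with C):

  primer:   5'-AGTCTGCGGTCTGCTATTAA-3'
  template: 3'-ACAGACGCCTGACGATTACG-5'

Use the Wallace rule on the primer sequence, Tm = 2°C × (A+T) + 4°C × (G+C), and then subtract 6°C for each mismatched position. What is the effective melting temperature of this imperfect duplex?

Primer base counts: A=4, T=7, G=5, C=4 → A+T=11, G+C=9
Perfect-match Tm = 2(11) + 4(9) = 22 + 36 = 58°C
Mismatches (positions where the bases are not complementary): 5 (at positions 1, 10, 17, 19, 20)
Effective Tm = 58 − 5×6 = 58 − 30 = 28°C

28°C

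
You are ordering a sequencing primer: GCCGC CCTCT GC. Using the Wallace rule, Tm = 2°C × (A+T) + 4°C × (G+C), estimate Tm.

44°C

C=7, G=3, T=2, A=0
So N_AT = 2 and N_GC = 10.
Tm = 2(2) + 4(10) = 4 + 40 = 44°C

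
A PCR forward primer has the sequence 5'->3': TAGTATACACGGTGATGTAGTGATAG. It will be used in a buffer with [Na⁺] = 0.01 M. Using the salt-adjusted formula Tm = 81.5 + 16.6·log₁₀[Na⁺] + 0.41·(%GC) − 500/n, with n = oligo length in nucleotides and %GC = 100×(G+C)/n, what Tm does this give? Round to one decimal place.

Length n = 26. Base counts: A=8, C=2, T=8, G=8
G+C = 10, so %GC = 10/26 × 100 = 38.462%
Salt term: 16.6 × (-2) = -33.2
GC term: 0.41 × 38.462 = 15.769; length term: −500/26 = −19.231
Tm = 81.5 + (-33.2) + 15.769 − 19.231 = 44.838 → 44.8°C

44.8°C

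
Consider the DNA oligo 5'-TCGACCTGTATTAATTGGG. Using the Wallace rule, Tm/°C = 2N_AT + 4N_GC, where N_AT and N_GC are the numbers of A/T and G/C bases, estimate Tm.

Base counts: G=5, T=7, A=4, C=3
A+T = 11, G+C = 8
Tm = 2×11 + 4×8 = 54°C

54°C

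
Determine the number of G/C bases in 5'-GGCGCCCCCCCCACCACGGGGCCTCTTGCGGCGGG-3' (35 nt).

30

Counting bases: T=3, G=13, A=2, C=17
G+C = 13 + 17 = 30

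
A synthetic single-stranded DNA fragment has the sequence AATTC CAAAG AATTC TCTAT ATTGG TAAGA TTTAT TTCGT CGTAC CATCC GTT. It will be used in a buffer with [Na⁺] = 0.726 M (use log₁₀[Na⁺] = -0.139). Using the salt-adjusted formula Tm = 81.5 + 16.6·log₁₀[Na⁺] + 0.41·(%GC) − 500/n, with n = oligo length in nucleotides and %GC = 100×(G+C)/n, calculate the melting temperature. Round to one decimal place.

Length n = 53. Counting bases: T=21, C=10, G=7, A=15
G+C = 17, so %GC = 17/53 × 100 = 32.075%
Salt term: 16.6 × (-0.139) = -2.307
GC term: 0.41 × 32.075 = 13.151; length term: −500/53 = −9.434
Tm = 81.5 + (-2.307) + 13.151 − 9.434 = 82.91 → 82.9°C

82.9°C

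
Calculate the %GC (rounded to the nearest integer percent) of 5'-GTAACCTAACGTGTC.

47%

Counting bases: A=4, G=3, C=4, T=4
G+C = 3 + 4 = 7 out of 15 bases
%GC = 7/15 × 100 = 46.67% ≈ 47%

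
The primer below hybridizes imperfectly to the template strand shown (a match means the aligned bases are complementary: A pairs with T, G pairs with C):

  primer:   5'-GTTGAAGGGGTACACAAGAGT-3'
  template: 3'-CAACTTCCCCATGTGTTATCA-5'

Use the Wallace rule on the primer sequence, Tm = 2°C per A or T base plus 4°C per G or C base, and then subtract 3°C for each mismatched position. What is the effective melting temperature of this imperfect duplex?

Primer base counts: A=7, T=4, G=8, C=2 → A+T=11, G+C=10
Perfect-match Tm = 2(11) + 4(10) = 22 + 40 = 62°C
Mismatches (positions where the bases are not complementary): 1 (at position 18)
Effective Tm = 62 − 1×3 = 62 − 3 = 59°C

59°C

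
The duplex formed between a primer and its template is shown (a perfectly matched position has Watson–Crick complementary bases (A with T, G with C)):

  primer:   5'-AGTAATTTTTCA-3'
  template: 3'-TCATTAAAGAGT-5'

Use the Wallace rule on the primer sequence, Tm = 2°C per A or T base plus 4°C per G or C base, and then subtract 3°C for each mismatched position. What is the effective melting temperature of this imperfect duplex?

25°C

Primer base counts: A=4, T=6, G=1, C=1 → A+T=10, G+C=2
Perfect-match Tm = 2(10) + 4(2) = 20 + 8 = 28°C
Mismatches (positions where the bases are not complementary): 1 (at position 9)
Effective Tm = 28 − 1×3 = 28 − 3 = 25°C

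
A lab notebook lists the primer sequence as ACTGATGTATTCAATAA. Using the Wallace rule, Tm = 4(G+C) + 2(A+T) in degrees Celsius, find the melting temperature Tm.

42°C

Scanning the sequence gives T=6, G=2, C=2, A=7.
AT pairs contribute 13, GC pairs contribute 4.
Tm = 4·4 + 2·13 = 16 + 26 = 42°C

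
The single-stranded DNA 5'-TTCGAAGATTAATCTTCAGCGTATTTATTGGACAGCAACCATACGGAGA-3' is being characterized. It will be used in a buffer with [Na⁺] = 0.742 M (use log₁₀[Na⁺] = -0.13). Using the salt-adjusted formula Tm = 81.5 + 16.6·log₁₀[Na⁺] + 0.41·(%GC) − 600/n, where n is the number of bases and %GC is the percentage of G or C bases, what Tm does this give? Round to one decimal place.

83.0°C

Length n = 49. Base counts: C=9, T=14, G=10, A=16
G+C = 19, so %GC = 19/49 × 100 = 38.776%
Salt term: 16.6 × (-0.13) = -2.158
GC term: 0.41 × 38.776 = 15.898; length term: −600/49 = −12.245
Tm = 81.5 + (-2.158) + 15.898 − 12.245 = 82.995 → 83.0°C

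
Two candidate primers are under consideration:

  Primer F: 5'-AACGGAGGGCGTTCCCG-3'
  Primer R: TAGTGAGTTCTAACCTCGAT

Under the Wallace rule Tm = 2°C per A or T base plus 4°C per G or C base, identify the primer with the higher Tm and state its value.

Primer F, 58°C

Primer F: A+T=5, G+C=12 → Tm = 2(5)+4(12) = 58°C
Primer R: A+T=12, G+C=8 → Tm = 2(12)+4(8) = 56°C
58°C vs 56°C → primer F is higher.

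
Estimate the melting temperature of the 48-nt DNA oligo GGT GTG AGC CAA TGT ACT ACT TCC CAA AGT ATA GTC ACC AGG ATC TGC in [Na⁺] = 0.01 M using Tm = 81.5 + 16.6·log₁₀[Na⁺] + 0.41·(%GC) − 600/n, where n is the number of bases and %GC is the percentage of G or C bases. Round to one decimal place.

Length n = 48. Base counts: A=13, C=12, T=12, G=11
G+C = 23, so %GC = 23/48 × 100 = 47.917%
Salt term: 16.6 × (-2) = -33.2
GC term: 0.41 × 47.917 = 19.646; length term: −600/48 = −12.5
Tm = 81.5 + (-33.2) + 19.646 − 12.5 = 55.446 → 55.4°C

55.4°C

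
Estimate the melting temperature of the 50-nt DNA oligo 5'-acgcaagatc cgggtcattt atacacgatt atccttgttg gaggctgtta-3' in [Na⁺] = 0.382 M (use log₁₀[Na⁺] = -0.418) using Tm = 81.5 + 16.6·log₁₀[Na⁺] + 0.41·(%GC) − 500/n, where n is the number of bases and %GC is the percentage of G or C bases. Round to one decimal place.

Length n = 50. Base counts: G=12, A=12, C=10, T=16
G+C = 22, so %GC = 22/50 × 100 = 44%
Salt term: 16.6 × (-0.418) = -6.939
GC term: 0.41 × 44 = 18.04; length term: −500/50 = −10
Tm = 81.5 + (-6.939) + 18.04 − 10 = 82.601 → 82.6°C

82.6°C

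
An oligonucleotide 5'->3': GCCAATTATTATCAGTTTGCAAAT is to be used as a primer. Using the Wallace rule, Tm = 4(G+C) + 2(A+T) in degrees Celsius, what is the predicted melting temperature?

T=9, C=4, G=3, A=8
So N_AT = 17 and N_GC = 7.
Tm = 2×17 + 4×7 = 62°C

62°C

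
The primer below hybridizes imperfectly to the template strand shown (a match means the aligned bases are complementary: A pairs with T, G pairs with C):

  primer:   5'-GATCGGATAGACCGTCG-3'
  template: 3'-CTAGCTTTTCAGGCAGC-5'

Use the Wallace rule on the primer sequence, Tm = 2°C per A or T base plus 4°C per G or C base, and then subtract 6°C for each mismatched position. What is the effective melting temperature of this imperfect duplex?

36°C

Primer base counts: A=4, T=3, G=6, C=4 → A+T=7, G+C=10
Perfect-match Tm = 2(7) + 4(10) = 14 + 40 = 54°C
Mismatches (positions where the bases are not complementary): 3 (at positions 6, 8, 11)
Effective Tm = 54 − 3×6 = 54 − 18 = 36°C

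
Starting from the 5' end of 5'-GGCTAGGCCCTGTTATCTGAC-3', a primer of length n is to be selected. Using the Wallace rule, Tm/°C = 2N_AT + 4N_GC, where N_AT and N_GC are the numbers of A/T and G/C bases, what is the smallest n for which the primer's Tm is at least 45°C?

First 13 bases: GGCTAGGCCCTGT → Tm = 44°C (< 45°C)
First 14 bases: GGCTAGGCCCTGTT → Tm = 46°C (≥ 45°C)
Each additional base adds 2°C (A/T) or 4°C (G/C), so Tm is non-decreasing in n; n = 14 is the first length to reach 45°C.

n = 14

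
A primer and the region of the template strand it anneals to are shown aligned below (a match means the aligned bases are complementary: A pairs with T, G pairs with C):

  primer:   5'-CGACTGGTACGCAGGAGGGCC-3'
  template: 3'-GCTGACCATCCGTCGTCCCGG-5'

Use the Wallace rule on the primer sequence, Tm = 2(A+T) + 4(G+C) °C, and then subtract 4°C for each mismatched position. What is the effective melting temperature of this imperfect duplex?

Primer base counts: A=4, T=2, G=9, C=6 → A+T=6, G+C=15
Perfect-match Tm = 2(6) + 4(15) = 12 + 60 = 72°C
Mismatches (positions where the bases are not complementary): 2 (at positions 10, 15)
Effective Tm = 72 − 2×4 = 72 − 8 = 64°C

64°C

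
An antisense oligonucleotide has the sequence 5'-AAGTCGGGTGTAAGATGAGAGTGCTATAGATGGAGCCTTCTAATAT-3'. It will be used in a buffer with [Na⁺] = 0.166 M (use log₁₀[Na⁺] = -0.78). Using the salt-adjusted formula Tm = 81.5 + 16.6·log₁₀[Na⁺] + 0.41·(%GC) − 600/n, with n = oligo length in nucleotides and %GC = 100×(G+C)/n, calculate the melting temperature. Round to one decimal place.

Length n = 46. Base counts: G=14, A=14, T=13, C=5
G+C = 19, so %GC = 19/46 × 100 = 41.304%
Salt term: 16.6 × (-0.78) = -12.948
GC term: 0.41 × 41.304 = 16.935; length term: −600/46 = −13.043
Tm = 81.5 + (-12.948) + 16.935 − 13.043 = 72.444 → 72.4°C

72.4°C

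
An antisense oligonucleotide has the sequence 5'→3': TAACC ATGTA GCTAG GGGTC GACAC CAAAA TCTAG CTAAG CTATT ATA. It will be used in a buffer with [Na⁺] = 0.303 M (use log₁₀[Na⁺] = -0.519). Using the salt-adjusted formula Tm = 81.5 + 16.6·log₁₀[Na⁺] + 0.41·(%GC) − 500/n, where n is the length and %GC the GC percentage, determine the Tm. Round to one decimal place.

Length n = 48. Counting bases: G=9, A=17, T=12, C=10
G+C = 19, so %GC = 19/48 × 100 = 39.583%
Salt term: 16.6 × (-0.519) = -8.615
GC term: 0.41 × 39.583 = 16.229; length term: −500/48 = −10.417
Tm = 81.5 + (-8.615) + 16.229 − 10.417 = 78.697 → 78.7°C

78.7°C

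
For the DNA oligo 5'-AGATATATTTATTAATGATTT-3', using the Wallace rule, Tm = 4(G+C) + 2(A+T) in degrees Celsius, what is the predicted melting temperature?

46°C

Base counts: C=0, T=11, G=2, A=8
AT pairs contribute 19, GC pairs contribute 2.
Tm = 4·2 + 2·19 = 8 + 38 = 46°C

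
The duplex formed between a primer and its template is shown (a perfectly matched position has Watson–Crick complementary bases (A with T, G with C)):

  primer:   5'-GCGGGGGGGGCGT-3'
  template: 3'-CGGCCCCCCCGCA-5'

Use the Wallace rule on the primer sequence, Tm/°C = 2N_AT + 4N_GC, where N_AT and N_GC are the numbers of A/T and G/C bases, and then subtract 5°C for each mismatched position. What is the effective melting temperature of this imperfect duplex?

Primer base counts: A=0, T=1, G=10, C=2 → A+T=1, G+C=12
Perfect-match Tm = 2(1) + 4(12) = 2 + 48 = 50°C
Mismatches (positions where the bases are not complementary): 1 (at position 3)
Effective Tm = 50 − 1×5 = 50 − 5 = 45°C

45°C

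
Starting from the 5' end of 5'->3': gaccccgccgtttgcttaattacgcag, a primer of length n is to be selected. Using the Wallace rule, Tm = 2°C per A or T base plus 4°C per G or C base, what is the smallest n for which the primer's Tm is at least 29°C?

First 7 bases: GACCCCG → Tm = 26°C (< 29°C)
First 8 bases: GACCCCGC → Tm = 30°C (≥ 29°C)
Since every base adds ≥2°C, Tm only increases with n, so the threshold is first crossed at n = 8.

n = 8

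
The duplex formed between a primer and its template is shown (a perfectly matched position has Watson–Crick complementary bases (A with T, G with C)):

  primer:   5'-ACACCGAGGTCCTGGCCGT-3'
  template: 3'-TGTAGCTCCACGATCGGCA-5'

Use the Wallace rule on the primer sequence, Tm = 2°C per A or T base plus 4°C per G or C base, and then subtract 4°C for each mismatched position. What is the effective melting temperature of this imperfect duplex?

52°C

Primer base counts: A=3, T=3, G=6, C=7 → A+T=6, G+C=13
Perfect-match Tm = 2(6) + 4(13) = 12 + 52 = 64°C
Mismatches (positions where the bases are not complementary): 3 (at positions 4, 11, 14)
Effective Tm = 64 − 3×4 = 64 − 12 = 52°C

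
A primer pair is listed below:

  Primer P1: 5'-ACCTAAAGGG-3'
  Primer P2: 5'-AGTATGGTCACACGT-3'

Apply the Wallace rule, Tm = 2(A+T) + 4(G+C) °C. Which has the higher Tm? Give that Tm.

Primer P1: A+T=5, G+C=5 → Tm = 2(5)+4(5) = 30°C
Primer P2: A+T=8, G+C=7 → Tm = 2(8)+4(7) = 44°C
30°C vs 44°C → primer P2 is higher.

Primer P2, 44°C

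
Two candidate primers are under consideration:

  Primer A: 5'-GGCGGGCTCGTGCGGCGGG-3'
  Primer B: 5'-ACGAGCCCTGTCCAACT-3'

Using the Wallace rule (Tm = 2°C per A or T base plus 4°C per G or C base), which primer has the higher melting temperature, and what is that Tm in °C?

Primer A, 72°C

Primer A: A+T=2, G+C=17 → Tm = 2(2)+4(17) = 72°C
Primer B: A+T=7, G+C=10 → Tm = 2(7)+4(10) = 54°C
72°C vs 54°C → primer A is higher.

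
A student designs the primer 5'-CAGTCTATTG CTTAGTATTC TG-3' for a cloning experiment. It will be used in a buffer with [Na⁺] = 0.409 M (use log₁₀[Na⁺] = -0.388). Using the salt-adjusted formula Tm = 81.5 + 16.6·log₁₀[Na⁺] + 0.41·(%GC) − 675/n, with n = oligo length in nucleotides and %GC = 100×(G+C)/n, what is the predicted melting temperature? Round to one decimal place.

Length n = 22. Counting bases: G=4, A=4, T=10, C=4
G+C = 8, so %GC = 8/22 × 100 = 36.364%
Salt term: 16.6 × (-0.388) = -6.441
GC term: 0.41 × 36.364 = 14.909; length term: −675/22 = −30.682
Tm = 81.5 + (-6.441) + 14.909 − 30.682 = 59.286 → 59.3°C

59.3°C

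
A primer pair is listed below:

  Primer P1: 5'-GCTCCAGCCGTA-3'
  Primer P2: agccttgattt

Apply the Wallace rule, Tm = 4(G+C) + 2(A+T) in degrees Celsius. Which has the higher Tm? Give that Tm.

Primer P1, 40°C

Primer P1: A+T=4, G+C=8 → Tm = 2(4)+4(8) = 40°C
Primer P2: A+T=7, G+C=4 → Tm = 2(7)+4(4) = 30°C
40°C vs 30°C → primer P1 is higher.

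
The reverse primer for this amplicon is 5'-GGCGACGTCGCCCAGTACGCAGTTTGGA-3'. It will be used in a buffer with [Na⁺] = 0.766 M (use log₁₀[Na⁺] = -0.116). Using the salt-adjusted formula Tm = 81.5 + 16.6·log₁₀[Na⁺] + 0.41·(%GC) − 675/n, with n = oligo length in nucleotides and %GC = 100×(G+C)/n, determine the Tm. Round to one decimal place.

81.8°C

Length n = 28. Scanning the sequence gives T=5, C=8, G=10, A=5.
G+C = 18, so %GC = 18/28 × 100 = 64.286%
Salt term: 16.6 × (-0.116) = -1.926
GC term: 0.41 × 64.286 = 26.357; length term: −675/28 = −24.107
Tm = 81.5 + (-1.926) + 26.357 − 24.107 = 81.824 → 81.8°C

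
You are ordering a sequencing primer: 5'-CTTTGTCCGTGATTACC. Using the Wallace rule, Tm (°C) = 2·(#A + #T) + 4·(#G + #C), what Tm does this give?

A=2, C=5, T=7, G=3
So N_AT = 9 and N_GC = 8.
Tm = 2(9) + 4(8) = 18 + 32 = 50°C

50°C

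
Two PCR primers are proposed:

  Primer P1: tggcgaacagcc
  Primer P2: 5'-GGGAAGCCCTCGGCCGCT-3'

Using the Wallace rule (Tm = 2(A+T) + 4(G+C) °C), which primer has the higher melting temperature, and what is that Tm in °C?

Primer P2, 64°C

Primer P1: A+T=4, G+C=8 → Tm = 2(4)+4(8) = 40°C
Primer P2: A+T=4, G+C=14 → Tm = 2(4)+4(14) = 64°C
40°C vs 64°C → primer P2 is higher.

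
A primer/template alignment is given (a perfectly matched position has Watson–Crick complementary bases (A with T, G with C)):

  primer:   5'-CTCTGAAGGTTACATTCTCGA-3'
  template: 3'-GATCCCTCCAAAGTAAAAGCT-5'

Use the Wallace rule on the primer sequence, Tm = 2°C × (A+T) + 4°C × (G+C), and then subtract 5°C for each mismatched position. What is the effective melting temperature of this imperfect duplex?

Primer base counts: A=5, T=7, G=4, C=5 → A+T=12, G+C=9
Perfect-match Tm = 2(12) + 4(9) = 24 + 36 = 60°C
Mismatches (positions where the bases are not complementary): 5 (at positions 3, 4, 6, 12, 17)
Effective Tm = 60 − 5×5 = 60 − 25 = 35°C

35°C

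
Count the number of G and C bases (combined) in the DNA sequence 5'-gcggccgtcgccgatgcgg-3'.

Counting bases: T=2, A=1, C=7, G=9
Total G or C: 9 + 7 = 16

16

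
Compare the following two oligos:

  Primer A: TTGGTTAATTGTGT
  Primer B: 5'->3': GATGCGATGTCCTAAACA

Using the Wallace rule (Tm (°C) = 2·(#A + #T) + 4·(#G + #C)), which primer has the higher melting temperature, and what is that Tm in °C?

Primer B, 52°C

Primer A: A+T=10, G+C=4 → Tm = 2(10)+4(4) = 36°C
Primer B: A+T=10, G+C=8 → Tm = 2(10)+4(8) = 52°C
36°C vs 52°C → primer B is higher.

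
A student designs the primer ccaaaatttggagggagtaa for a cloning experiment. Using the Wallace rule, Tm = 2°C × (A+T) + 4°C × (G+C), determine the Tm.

Base counts: A=8, G=6, C=2, T=4
So N_AT = 12 and N_GC = 8.
Tm = 2×12 + 4×8 = 56°C

56°C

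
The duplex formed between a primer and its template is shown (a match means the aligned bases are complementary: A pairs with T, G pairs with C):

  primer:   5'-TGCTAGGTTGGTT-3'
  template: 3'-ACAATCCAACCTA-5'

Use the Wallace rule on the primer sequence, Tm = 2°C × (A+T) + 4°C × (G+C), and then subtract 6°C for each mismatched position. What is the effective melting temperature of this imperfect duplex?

Primer base counts: A=1, T=6, G=5, C=1 → A+T=7, G+C=6
Perfect-match Tm = 2(7) + 4(6) = 14 + 24 = 38°C
Mismatches (positions where the bases are not complementary): 2 (at positions 3, 12)
Effective Tm = 38 − 2×6 = 38 − 12 = 26°C

26°C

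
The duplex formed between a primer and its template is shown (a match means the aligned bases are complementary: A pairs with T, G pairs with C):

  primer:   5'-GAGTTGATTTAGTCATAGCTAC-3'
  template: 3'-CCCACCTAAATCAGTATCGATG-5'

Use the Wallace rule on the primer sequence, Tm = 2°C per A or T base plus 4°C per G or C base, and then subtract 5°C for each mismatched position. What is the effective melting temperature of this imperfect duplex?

Primer base counts: A=6, T=8, G=5, C=3 → A+T=14, G+C=8
Perfect-match Tm = 2(14) + 4(8) = 28 + 32 = 60°C
Mismatches (positions where the bases are not complementary): 2 (at positions 2, 5)
Effective Tm = 60 − 2×5 = 60 − 10 = 50°C

50°C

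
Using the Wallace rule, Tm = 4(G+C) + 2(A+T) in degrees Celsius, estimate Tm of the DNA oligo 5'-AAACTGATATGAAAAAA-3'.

Base counts: A=11, C=1, T=3, G=2
So N_AT = 14 and N_GC = 3.
Tm = 2×14 + 4×3 = 40°C

40°C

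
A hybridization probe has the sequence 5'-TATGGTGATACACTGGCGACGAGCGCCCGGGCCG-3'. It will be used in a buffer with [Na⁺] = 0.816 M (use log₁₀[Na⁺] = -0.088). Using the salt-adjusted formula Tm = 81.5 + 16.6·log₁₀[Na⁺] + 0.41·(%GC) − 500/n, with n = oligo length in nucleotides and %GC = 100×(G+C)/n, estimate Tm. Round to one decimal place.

93.1°C

Length n = 34. Scanning the sequence gives C=10, A=6, T=5, G=13.
G+C = 23, so %GC = 23/34 × 100 = 67.647%
Salt term: 16.6 × (-0.088) = -1.461
GC term: 0.41 × 67.647 = 27.735; length term: −500/34 = −14.706
Tm = 81.5 + (-1.461) + 27.735 − 14.706 = 93.068 → 93.1°C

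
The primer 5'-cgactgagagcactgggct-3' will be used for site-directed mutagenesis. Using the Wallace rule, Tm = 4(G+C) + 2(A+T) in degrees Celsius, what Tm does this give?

Scanning the sequence gives T=3, G=7, A=4, C=5.
AT pairs contribute 7, GC pairs contribute 12.
Tm = 4·12 + 2·7 = 48 + 14 = 62°C

62°C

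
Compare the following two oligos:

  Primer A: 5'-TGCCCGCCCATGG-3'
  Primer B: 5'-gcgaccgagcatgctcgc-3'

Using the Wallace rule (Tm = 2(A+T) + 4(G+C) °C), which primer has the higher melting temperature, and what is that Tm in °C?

Primer B, 62°C

Primer A: A+T=3, G+C=10 → Tm = 2(3)+4(10) = 46°C
Primer B: A+T=5, G+C=13 → Tm = 2(5)+4(13) = 62°C
46°C vs 62°C → primer B is higher.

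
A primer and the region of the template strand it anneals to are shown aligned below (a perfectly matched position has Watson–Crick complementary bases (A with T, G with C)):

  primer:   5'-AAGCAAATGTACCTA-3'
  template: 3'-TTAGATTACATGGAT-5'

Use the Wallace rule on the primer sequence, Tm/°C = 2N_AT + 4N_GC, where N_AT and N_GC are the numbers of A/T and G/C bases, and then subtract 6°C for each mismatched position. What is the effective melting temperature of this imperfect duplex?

Primer base counts: A=7, T=3, G=2, C=3 → A+T=10, G+C=5
Perfect-match Tm = 2(10) + 4(5) = 20 + 20 = 40°C
Mismatches (positions where the bases are not complementary): 2 (at positions 3, 5)
Effective Tm = 40 − 2×6 = 40 − 12 = 28°C

28°C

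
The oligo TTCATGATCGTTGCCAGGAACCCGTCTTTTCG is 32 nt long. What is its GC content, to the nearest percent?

Counting bases: G=7, A=5, C=9, T=11
G+C = 7 + 9 = 16 out of 32 bases
%GC = 16/32 × 100 = 50% ≈ 50%

50%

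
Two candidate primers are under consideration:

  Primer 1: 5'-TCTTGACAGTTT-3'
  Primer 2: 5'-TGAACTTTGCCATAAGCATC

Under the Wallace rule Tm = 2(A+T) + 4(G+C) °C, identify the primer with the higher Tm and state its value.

Primer 1: A+T=8, G+C=4 → Tm = 2(8)+4(4) = 32°C
Primer 2: A+T=12, G+C=8 → Tm = 2(12)+4(8) = 56°C
32°C vs 56°C → primer 2 is higher.

Primer 2, 56°C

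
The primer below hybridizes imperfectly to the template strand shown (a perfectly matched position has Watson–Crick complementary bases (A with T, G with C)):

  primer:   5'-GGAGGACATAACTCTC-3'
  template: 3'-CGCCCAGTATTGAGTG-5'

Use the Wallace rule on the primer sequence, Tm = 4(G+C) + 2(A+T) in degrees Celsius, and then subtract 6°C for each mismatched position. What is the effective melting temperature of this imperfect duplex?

24°C

Primer base counts: A=5, T=3, G=4, C=4 → A+T=8, G+C=8
Perfect-match Tm = 2(8) + 4(8) = 16 + 32 = 48°C
Mismatches (positions where the bases are not complementary): 4 (at positions 2, 3, 6, 15)
Effective Tm = 48 − 4×6 = 48 − 24 = 24°C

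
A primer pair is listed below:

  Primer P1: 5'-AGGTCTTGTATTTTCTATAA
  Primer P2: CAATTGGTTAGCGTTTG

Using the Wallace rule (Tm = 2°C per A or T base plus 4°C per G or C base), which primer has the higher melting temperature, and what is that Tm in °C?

Primer P1, 50°C

Primer P1: A+T=15, G+C=5 → Tm = 2(15)+4(5) = 50°C
Primer P2: A+T=10, G+C=7 → Tm = 2(10)+4(7) = 48°C
50°C vs 48°C → primer P1 is higher.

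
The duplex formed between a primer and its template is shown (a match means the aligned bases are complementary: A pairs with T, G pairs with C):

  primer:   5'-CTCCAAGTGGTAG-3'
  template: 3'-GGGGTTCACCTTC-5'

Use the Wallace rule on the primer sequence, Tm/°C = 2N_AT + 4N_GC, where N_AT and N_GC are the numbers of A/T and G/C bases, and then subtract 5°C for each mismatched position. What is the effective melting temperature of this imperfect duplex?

Primer base counts: A=3, T=3, G=4, C=3 → A+T=6, G+C=7
Perfect-match Tm = 2(6) + 4(7) = 12 + 28 = 40°C
Mismatches (positions where the bases are not complementary): 2 (at positions 2, 11)
Effective Tm = 40 − 2×5 = 40 − 10 = 30°C

30°C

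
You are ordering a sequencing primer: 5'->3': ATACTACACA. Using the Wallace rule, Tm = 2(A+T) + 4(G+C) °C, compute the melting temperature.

Counting bases: C=3, A=5, T=2, G=0
AT pairs contribute 7, GC pairs contribute 3.
Tm = 2(7) + 4(3) = 14 + 12 = 26°C

26°C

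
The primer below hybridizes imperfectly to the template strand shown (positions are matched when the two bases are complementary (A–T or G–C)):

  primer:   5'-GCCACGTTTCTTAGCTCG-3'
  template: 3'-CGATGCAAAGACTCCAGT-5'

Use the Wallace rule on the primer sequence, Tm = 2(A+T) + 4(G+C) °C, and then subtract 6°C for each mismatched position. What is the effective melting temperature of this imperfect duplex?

Primer base counts: A=2, T=6, G=4, C=6 → A+T=8, G+C=10
Perfect-match Tm = 2(8) + 4(10) = 16 + 40 = 56°C
Mismatches (positions where the bases are not complementary): 4 (at positions 3, 12, 15, 18)
Effective Tm = 56 − 4×6 = 56 − 24 = 32°C

32°C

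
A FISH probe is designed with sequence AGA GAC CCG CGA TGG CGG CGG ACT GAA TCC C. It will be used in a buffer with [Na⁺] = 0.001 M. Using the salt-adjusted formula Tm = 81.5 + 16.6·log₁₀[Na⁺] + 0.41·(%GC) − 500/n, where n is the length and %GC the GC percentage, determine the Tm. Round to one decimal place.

Length n = 31. Scanning the sequence gives C=10, G=11, A=7, T=3.
G+C = 21, so %GC = 21/31 × 100 = 67.742%
Salt term: 16.6 × (-3) = -49.8
GC term: 0.41 × 67.742 = 27.774; length term: −500/31 = −16.129
Tm = 81.5 + (-49.8) + 27.774 − 16.129 = 43.345 → 43.3°C

43.3°C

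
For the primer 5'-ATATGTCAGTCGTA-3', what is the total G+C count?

5

Base counts: G=3, C=2, A=4, T=5
Total G or C: 3 + 2 = 5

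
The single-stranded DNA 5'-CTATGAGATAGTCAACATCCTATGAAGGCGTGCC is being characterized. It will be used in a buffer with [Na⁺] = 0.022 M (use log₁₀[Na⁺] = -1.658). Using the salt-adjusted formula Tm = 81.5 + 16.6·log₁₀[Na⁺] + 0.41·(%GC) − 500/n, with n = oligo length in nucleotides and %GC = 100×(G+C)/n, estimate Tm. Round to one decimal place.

58.6°C

Length n = 34. A=10, G=8, T=8, C=8
G+C = 16, so %GC = 16/34 × 100 = 47.059%
Salt term: 16.6 × (-1.658) = -27.523
GC term: 0.41 × 47.059 = 19.294; length term: −500/34 = −14.706
Tm = 81.5 + (-27.523) + 19.294 − 14.706 = 58.565 → 58.6°C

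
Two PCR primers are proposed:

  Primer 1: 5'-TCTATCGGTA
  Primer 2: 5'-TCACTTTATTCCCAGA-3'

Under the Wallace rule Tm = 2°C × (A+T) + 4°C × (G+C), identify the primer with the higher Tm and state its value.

Primer 1: A+T=6, G+C=4 → Tm = 2(6)+4(4) = 28°C
Primer 2: A+T=10, G+C=6 → Tm = 2(10)+4(6) = 44°C
28°C vs 44°C → primer 2 is higher.

Primer 2, 44°C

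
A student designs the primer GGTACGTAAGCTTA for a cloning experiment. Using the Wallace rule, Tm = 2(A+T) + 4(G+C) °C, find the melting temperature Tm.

40°C

Base counts: C=2, G=4, A=4, T=4
AT pairs contribute 8, GC pairs contribute 6.
Tm = 2(8) + 4(6) = 16 + 24 = 40°C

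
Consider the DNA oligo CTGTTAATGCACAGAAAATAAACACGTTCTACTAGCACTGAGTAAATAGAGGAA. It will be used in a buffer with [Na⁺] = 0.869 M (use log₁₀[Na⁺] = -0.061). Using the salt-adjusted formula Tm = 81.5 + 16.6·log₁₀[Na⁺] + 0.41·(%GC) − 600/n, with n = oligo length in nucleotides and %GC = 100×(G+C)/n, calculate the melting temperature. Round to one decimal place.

Length n = 54. Base counts: G=10, C=9, A=23, T=12
G+C = 19, so %GC = 19/54 × 100 = 35.185%
Salt term: 16.6 × (-0.061) = -1.013
GC term: 0.41 × 35.185 = 14.426; length term: −600/54 = −11.111
Tm = 81.5 + (-1.013) + 14.426 − 11.111 = 83.802 → 83.8°C

83.8°C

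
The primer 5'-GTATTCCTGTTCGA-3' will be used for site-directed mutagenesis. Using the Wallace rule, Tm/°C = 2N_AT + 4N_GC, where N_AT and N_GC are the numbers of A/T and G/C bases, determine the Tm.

40°C

Counting bases: T=6, G=3, A=2, C=3
AT pairs contribute 8, GC pairs contribute 6.
Tm = 4·6 + 2·8 = 24 + 16 = 40°C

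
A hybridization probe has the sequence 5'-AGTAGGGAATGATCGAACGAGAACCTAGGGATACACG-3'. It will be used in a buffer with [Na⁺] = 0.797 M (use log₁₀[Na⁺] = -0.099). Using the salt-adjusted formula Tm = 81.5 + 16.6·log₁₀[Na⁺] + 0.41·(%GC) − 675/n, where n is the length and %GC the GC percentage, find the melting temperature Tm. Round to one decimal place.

Length n = 37. Base counts: C=6, A=14, T=5, G=12
G+C = 18, so %GC = 18/37 × 100 = 48.649%
Salt term: 16.6 × (-0.099) = -1.643
GC term: 0.41 × 48.649 = 19.946; length term: −675/37 = −18.243
Tm = 81.5 + (-1.643) + 19.946 − 18.243 = 81.56 → 81.6°C

81.6°C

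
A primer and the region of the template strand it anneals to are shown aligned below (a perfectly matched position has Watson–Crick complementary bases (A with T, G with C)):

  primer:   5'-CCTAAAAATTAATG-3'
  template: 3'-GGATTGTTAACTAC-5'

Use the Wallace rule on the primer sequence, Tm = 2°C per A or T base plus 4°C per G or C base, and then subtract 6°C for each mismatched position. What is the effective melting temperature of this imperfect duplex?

22°C

Primer base counts: A=7, T=4, G=1, C=2 → A+T=11, G+C=3
Perfect-match Tm = 2(11) + 4(3) = 22 + 12 = 34°C
Mismatches (positions where the bases are not complementary): 2 (at positions 6, 11)
Effective Tm = 34 − 2×6 = 34 − 12 = 22°C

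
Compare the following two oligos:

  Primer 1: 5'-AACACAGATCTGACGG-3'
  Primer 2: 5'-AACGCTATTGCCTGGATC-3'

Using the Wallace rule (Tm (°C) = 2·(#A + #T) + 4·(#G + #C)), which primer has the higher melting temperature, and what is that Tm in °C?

Primer 2, 54°C

Primer 1: A+T=8, G+C=8 → Tm = 2(8)+4(8) = 48°C
Primer 2: A+T=9, G+C=9 → Tm = 2(9)+4(9) = 54°C
48°C vs 54°C → primer 2 is higher.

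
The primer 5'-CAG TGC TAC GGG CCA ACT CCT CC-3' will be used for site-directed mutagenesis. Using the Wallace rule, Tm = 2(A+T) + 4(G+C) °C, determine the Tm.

76°C

T=4, G=5, C=10, A=4
AT pairs contribute 8, GC pairs contribute 15.
Tm = 4·15 + 2·8 = 60 + 16 = 76°C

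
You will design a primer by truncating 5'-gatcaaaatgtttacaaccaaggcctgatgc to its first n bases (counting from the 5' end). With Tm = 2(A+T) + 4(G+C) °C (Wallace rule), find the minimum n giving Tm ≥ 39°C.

First 15 bases: GATCAAAATGTTTAC → Tm = 38°C (< 39°C)
First 16 bases: GATCAAAATGTTTACA → Tm = 40°C (≥ 39°C)
Each additional base adds 2°C (A/T) or 4°C (G/C), so Tm is non-decreasing in n; n = 16 is the first length to reach 39°C.

n = 16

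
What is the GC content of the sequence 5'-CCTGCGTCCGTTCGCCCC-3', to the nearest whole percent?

78%

Base counts: C=10, A=0, T=4, G=4
G+C = 4 + 10 = 14 out of 18 bases
%GC = 14/18 × 100 = 77.78% ≈ 78%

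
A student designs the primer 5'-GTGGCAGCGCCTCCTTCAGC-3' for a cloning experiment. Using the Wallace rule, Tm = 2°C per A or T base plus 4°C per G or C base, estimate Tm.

68°C

Base counts: G=6, T=4, A=2, C=8
So N_AT = 6 and N_GC = 14.
Tm = 2×6 + 4×14 = 68°C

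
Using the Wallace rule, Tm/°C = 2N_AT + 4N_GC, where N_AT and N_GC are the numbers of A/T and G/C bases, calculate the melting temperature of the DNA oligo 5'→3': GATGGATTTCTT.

Counting bases: C=1, T=6, G=3, A=2
AT pairs contribute 8, GC pairs contribute 4.
Tm = 2×8 + 4×4 = 32°C

32°C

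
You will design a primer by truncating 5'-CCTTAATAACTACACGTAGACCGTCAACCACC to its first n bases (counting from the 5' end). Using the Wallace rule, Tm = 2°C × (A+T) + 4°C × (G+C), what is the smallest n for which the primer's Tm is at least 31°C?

First 12 bases: CCTTAATAACTA → Tm = 30°C (< 31°C)
First 13 bases: CCTTAATAACTAC → Tm = 34°C (≥ 31°C)
Each additional base adds 2°C (A/T) or 4°C (G/C), so Tm is non-decreasing in n; n = 13 is the first length to reach 31°C.

n = 13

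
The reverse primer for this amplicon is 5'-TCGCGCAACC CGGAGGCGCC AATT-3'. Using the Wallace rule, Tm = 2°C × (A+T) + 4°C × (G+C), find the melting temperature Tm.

80°C

C=9, G=7, A=5, T=3
So N_AT = 8 and N_GC = 16.
Tm = 2(8) + 4(16) = 16 + 64 = 80°C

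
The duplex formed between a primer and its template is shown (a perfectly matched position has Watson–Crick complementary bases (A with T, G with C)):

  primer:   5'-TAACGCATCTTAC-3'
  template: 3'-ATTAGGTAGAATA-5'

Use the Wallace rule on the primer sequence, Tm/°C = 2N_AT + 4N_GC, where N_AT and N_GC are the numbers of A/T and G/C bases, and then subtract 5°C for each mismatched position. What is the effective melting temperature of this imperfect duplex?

Primer base counts: A=4, T=4, G=1, C=4 → A+T=8, G+C=5
Perfect-match Tm = 2(8) + 4(5) = 16 + 20 = 36°C
Mismatches (positions where the bases are not complementary): 3 (at positions 4, 5, 13)
Effective Tm = 36 − 3×5 = 36 − 15 = 21°C

21°C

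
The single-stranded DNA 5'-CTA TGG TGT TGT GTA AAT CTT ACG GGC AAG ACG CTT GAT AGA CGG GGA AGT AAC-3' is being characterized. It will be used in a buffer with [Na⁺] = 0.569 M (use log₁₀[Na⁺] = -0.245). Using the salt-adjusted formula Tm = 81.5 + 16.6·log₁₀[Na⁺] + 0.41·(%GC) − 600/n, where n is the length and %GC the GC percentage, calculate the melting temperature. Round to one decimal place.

85.3°C

Length n = 54. Scanning the sequence gives G=17, T=14, A=15, C=8.
G+C = 25, so %GC = 25/54 × 100 = 46.296%
Salt term: 16.6 × (-0.245) = -4.067
GC term: 0.41 × 46.296 = 18.981; length term: −600/54 = −11.111
Tm = 81.5 + (-4.067) + 18.981 − 11.111 = 85.303 → 85.3°C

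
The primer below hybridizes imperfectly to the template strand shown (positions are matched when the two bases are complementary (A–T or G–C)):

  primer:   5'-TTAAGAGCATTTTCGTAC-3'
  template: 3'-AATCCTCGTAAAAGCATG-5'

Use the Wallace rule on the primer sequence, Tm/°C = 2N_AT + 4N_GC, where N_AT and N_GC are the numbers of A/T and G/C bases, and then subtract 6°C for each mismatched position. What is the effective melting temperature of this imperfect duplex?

Primer base counts: A=5, T=7, G=3, C=3 → A+T=12, G+C=6
Perfect-match Tm = 2(12) + 4(6) = 24 + 24 = 48°C
Mismatches (positions where the bases are not complementary): 1 (at position 4)
Effective Tm = 48 − 1×6 = 48 − 6 = 42°C

42°C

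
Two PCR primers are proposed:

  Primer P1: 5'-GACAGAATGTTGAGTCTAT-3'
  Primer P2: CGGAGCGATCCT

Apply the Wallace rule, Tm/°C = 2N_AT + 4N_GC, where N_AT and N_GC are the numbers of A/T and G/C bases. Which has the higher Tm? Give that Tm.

Primer P1: A+T=12, G+C=7 → Tm = 2(12)+4(7) = 52°C
Primer P2: A+T=4, G+C=8 → Tm = 2(4)+4(8) = 40°C
52°C vs 40°C → primer P1 is higher.

Primer P1, 52°C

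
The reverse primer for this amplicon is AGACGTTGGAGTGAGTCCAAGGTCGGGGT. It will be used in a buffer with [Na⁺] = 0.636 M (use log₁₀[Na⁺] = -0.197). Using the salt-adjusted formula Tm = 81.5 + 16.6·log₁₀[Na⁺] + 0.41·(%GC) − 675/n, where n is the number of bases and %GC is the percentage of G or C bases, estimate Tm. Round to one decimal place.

79.0°C

Length n = 29. Counting bases: A=6, G=13, C=4, T=6
G+C = 17, so %GC = 17/29 × 100 = 58.621%
Salt term: 16.6 × (-0.197) = -3.27
GC term: 0.41 × 58.621 = 24.035; length term: −675/29 = −23.276
Tm = 81.5 + (-3.27) + 24.035 − 23.276 = 78.989 → 79.0°C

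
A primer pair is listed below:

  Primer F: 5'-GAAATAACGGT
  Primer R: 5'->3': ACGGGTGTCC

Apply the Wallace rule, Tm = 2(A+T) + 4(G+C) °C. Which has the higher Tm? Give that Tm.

Primer R, 34°C

Primer F: A+T=7, G+C=4 → Tm = 2(7)+4(4) = 30°C
Primer R: A+T=3, G+C=7 → Tm = 2(3)+4(7) = 34°C
30°C vs 34°C → primer R is higher.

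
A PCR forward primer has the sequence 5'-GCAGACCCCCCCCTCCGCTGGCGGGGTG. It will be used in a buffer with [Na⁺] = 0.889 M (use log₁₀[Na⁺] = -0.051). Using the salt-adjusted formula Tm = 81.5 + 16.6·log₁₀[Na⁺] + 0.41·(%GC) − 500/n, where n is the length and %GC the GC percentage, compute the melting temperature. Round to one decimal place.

96.5°C

Length n = 28. Counting bases: G=10, T=3, A=2, C=13
G+C = 23, so %GC = 23/28 × 100 = 82.143%
Salt term: 16.6 × (-0.051) = -0.847
GC term: 0.41 × 82.143 = 33.679; length term: −500/28 = −17.857
Tm = 81.5 + (-0.847) + 33.679 − 17.857 = 96.475 → 96.5°C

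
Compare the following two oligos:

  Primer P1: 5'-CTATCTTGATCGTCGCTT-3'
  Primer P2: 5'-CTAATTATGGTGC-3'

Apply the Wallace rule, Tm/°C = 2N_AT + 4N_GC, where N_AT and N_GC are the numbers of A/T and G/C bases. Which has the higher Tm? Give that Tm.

Primer P1: A+T=10, G+C=8 → Tm = 2(10)+4(8) = 52°C
Primer P2: A+T=8, G+C=5 → Tm = 2(8)+4(5) = 36°C
52°C vs 36°C → primer P1 is higher.

Primer P1, 52°C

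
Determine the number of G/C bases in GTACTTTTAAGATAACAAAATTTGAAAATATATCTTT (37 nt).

6

Counting bases: A=16, G=3, C=3, T=15
Total G or C: 3 + 3 = 6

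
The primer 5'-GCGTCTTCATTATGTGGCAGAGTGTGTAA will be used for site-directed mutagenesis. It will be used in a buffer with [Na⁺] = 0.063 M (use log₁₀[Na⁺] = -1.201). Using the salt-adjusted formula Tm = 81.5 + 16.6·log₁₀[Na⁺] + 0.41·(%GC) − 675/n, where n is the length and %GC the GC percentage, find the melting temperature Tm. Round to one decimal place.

Length n = 29. Counting bases: A=6, T=10, G=9, C=4
G+C = 13, so %GC = 13/29 × 100 = 44.828%
Salt term: 16.6 × (-1.201) = -19.937
GC term: 0.41 × 44.828 = 18.379; length term: −675/29 = −23.276
Tm = 81.5 + (-19.937) + 18.379 − 23.276 = 56.666 → 56.7°C

56.7°C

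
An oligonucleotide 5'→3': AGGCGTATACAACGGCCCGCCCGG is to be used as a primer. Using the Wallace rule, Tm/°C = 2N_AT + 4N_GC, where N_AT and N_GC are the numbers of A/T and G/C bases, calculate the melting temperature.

82°C

Base counts: G=8, T=2, A=5, C=9
So N_AT = 7 and N_GC = 17.
Tm = 2(7) + 4(17) = 14 + 68 = 82°C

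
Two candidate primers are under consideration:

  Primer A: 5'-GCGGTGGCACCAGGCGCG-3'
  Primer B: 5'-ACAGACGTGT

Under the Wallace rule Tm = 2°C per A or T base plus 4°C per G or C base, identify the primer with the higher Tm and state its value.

Primer A: A+T=3, G+C=15 → Tm = 2(3)+4(15) = 66°C
Primer B: A+T=5, G+C=5 → Tm = 2(5)+4(5) = 30°C
66°C vs 30°C → primer A is higher.

Primer A, 66°C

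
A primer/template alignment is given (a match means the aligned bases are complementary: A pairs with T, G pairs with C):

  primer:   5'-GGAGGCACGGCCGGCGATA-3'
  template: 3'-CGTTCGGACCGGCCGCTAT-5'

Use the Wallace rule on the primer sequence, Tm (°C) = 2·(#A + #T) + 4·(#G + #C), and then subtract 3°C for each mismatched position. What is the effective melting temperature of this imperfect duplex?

Primer base counts: A=4, T=1, G=9, C=5 → A+T=5, G+C=14
Perfect-match Tm = 2(5) + 4(14) = 10 + 56 = 66°C
Mismatches (positions where the bases are not complementary): 4 (at positions 2, 4, 7, 8)
Effective Tm = 66 − 4×3 = 66 − 12 = 54°C

54°C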